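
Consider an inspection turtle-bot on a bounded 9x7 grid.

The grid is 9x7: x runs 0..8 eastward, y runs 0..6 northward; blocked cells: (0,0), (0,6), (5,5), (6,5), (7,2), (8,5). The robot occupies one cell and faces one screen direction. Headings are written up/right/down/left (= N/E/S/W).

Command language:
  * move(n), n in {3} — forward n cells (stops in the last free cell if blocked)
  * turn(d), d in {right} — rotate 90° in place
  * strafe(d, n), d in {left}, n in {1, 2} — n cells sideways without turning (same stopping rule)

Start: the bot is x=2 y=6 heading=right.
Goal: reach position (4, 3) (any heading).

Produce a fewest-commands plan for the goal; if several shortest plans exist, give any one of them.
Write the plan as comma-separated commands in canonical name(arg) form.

initial: x=2 y=6 heading=right
1. turn(right) → x=2 y=6 heading=down
2. move(3) → x=2 y=3 heading=down
3. strafe(left, 2) → x=4 y=3 heading=down
shorter routes all fall short; 3 is best.

turn(right), move(3), strafe(left, 2)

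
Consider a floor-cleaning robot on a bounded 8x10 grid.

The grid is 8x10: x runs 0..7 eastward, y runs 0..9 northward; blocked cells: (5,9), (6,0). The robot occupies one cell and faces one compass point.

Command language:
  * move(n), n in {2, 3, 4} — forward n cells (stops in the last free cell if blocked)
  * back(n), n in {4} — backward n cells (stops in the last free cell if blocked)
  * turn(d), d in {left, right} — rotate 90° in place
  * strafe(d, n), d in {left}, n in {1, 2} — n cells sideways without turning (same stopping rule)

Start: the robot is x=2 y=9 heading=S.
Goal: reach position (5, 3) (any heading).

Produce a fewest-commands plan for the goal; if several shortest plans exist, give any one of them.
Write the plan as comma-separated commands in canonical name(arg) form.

strafe(left, 1), move(3), strafe(left, 2), move(3)

initial: x=2 y=9 heading=S
1. strafe(left, 1) → x=3 y=9 heading=S
2. move(3) → x=3 y=6 heading=S
3. strafe(left, 2) → x=5 y=6 heading=S
4. move(3) → x=5 y=3 heading=S
no 3-step plan works, so 4 is optimal.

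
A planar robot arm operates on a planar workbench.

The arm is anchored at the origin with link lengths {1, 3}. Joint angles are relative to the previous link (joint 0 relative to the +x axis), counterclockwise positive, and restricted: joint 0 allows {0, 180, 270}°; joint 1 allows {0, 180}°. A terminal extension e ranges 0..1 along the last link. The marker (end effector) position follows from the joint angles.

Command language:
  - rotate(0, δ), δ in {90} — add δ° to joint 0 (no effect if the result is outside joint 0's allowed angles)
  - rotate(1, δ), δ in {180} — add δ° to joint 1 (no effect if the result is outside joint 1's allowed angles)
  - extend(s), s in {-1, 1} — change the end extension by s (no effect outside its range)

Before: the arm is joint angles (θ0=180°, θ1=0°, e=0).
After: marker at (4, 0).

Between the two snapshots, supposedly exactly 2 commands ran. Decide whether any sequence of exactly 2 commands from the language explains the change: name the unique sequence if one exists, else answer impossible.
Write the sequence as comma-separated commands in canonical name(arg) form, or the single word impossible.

initial: joint angles (θ0=180°, θ1=0°, e=0)
t=1 rotate(0, 90) ⇒ joint angles (θ0=270°, θ1=0°, e=0)
t=2 rotate(0, 90) ⇒ joint angles (θ0=0°, θ1=0°, e=0)
no other 2-command option fits: unique.

rotate(0, 90), rotate(0, 90)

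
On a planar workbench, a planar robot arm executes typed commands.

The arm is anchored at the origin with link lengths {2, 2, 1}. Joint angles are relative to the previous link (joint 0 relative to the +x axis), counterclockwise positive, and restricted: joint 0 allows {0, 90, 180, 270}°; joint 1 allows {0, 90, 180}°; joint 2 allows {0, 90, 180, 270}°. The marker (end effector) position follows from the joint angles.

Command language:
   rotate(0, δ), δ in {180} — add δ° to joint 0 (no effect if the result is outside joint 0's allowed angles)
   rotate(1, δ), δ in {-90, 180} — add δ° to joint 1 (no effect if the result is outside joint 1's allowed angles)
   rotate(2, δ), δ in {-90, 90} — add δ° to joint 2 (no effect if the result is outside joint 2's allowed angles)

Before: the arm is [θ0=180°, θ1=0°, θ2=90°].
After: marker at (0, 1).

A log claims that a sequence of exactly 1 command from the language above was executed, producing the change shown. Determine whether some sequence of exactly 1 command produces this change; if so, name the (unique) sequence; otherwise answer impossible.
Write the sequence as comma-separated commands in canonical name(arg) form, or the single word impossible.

rotate(1, 180)

begin: [θ0=180°, θ1=0°, θ2=90°]
step 1 (rotate(1, 180)): [θ0=180°, θ1=180°, θ2=90°]
no other 1-command option fits: unique.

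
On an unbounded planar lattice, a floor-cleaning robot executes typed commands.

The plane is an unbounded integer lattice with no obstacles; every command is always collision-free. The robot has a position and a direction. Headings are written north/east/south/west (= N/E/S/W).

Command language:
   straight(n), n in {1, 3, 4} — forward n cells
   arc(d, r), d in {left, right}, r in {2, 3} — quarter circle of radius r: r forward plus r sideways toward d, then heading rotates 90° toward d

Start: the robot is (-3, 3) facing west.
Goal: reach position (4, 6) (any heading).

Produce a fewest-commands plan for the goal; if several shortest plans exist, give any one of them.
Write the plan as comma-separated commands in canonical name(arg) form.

arc(right, 2), arc(right, 3), straight(4), arc(right, 2)

t0: (-3, 3) facing west
1. arc(right, 2) → (-5, 5) facing north
2. arc(right, 3) → (-2, 8) facing east
3. straight(4) → (2, 8) facing east
4. arc(right, 2) → (4, 6) facing south
shorter routes all fall short; 4 is best.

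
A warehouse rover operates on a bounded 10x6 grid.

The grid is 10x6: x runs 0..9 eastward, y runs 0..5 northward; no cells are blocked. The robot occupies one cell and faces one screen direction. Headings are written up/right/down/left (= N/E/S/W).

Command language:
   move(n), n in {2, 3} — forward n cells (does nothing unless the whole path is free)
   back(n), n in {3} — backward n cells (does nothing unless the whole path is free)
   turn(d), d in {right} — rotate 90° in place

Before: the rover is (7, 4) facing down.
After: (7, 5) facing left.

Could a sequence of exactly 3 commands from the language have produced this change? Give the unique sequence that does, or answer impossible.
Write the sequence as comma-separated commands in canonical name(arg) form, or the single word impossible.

key: cell and facing (now W) both changed — the 3 commands mix motion and turning
from: (7, 4) facing down
t=1 move(2) ⇒ (7, 2) facing down
t=2 back(3) ⇒ (7, 5) facing down
t=3 turn(right) ⇒ (7, 5) facing left
uniquely the one of 64 3-step routes that fits.

move(2), back(3), turn(right)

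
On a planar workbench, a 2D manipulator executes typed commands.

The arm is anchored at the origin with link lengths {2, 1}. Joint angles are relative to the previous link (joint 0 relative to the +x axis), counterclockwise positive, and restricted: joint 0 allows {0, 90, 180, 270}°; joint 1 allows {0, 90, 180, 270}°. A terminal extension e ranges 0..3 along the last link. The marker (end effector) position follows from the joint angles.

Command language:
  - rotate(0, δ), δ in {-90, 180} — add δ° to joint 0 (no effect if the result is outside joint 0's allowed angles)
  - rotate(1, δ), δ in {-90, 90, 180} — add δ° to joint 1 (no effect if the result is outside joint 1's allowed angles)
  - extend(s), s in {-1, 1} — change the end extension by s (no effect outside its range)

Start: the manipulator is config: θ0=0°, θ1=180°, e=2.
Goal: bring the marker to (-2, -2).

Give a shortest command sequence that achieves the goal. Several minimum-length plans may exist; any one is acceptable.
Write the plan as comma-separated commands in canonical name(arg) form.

initial: config: θ0=0°, θ1=180°, e=2
t=1 rotate(1, -90) ⇒ config: θ0=0°, θ1=90°, e=2
t=2 rotate(0, 180) ⇒ config: θ0=180°, θ1=90°, e=2
t=3 extend(-1) ⇒ config: θ0=180°, θ1=90°, e=1
minimal: 3 command(s), checked below 3.

rotate(1, -90), rotate(0, 180), extend(-1)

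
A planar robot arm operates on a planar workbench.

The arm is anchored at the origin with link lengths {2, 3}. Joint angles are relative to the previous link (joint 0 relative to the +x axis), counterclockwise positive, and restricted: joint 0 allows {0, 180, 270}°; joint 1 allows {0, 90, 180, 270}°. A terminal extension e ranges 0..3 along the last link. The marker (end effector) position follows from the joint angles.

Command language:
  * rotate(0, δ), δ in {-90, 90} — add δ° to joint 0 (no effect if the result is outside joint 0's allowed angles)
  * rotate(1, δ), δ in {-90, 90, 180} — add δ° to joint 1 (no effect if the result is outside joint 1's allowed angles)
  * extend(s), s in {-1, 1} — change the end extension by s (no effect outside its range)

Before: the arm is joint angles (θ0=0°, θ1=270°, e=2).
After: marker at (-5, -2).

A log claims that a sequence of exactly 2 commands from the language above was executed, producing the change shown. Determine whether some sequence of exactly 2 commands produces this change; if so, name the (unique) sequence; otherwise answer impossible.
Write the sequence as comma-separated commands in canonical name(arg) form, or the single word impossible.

rotate(0, 90), rotate(0, -90)

key: order matters: swapping rotate(0, 90) and rotate(0, -90) lands elsewhere
begin: joint angles (θ0=0°, θ1=270°, e=2)
1. rotate(0, 90) → joint angles (θ0=0°, θ1=270°, e=2)
2. rotate(0, -90) → joint angles (θ0=270°, θ1=270°, e=2)
all 49 alternatives checked — unique.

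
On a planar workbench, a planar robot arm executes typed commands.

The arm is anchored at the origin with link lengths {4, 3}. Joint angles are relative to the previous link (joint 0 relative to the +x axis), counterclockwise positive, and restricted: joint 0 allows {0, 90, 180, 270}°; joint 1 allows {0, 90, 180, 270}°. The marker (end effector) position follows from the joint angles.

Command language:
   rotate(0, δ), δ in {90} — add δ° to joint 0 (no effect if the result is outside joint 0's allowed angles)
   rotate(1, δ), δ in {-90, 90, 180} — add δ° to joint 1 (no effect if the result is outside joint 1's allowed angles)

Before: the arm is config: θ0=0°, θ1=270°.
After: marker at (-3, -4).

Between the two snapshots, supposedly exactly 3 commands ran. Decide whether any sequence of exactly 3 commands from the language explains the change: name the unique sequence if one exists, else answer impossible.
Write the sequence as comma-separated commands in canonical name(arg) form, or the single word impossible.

initial: config: θ0=0°, θ1=270°
[1] after rotate(0, 90): config: θ0=90°, θ1=270°
[2] after rotate(0, 90): config: θ0=180°, θ1=270°
[3] after rotate(0, 90): config: θ0=270°, θ1=270°
no other 3-command option fits: unique.

rotate(0, 90), rotate(0, 90), rotate(0, 90)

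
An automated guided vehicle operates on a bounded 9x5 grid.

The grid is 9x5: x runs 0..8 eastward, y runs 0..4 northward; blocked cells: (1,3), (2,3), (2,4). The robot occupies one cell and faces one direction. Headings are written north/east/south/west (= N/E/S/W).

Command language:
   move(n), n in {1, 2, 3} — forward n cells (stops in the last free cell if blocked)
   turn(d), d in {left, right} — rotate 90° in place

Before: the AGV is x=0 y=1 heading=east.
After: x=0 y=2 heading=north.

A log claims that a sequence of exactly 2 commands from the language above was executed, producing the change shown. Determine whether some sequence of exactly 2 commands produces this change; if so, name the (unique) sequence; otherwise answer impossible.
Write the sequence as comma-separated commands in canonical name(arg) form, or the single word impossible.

key: cell and facing (now N) both changed — the 2 commands mix motion and turning
initial: x=0 y=1 heading=east
step 1 (turn(left)): x=0 y=1 heading=north
step 2 (move(1)): x=0 y=2 heading=north
all 25 alternatives checked — unique.

turn(left), move(1)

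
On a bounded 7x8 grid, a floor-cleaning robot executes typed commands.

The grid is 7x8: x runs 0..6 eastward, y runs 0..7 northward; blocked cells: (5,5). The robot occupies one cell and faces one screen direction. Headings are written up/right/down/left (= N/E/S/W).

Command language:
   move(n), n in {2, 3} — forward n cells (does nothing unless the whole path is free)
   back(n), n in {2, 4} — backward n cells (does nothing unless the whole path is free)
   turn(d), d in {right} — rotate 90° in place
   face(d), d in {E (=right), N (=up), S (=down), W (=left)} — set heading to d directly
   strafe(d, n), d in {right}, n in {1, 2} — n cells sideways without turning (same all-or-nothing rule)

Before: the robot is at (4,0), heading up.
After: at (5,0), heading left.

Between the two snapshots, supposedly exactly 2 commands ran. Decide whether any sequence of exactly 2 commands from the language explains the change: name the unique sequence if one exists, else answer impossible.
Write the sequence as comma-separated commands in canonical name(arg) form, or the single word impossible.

strafe(right, 1), face(W)

key: cell and facing (now W) both changed — the 2 commands mix motion and turning
begin: at (4,0), heading up
step 1 (strafe(right, 1)): at (5,0), heading up
step 2 (face(W)): at (5,0), heading left
uniquely the one of 121 2-step routes that fits.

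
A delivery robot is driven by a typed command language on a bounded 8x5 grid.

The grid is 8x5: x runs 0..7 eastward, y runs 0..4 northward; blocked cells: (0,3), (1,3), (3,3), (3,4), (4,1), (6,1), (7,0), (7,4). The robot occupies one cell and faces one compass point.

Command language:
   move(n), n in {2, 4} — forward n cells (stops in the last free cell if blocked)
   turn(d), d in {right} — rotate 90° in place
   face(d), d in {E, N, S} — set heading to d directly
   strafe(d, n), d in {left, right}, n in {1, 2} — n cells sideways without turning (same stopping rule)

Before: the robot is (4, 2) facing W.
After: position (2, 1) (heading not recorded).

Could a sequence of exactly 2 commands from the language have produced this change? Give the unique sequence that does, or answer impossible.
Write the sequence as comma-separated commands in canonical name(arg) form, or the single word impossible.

key: order matters: swapping move(2) and strafe(left, 1) lands elsewhere
t0: (4, 2) facing W
step 1 (move(2)): (2, 2) facing W
step 2 (strafe(left, 1)): (2, 1) facing W
uniquely the one of 100 2-step routes that fits.

move(2), strafe(left, 1)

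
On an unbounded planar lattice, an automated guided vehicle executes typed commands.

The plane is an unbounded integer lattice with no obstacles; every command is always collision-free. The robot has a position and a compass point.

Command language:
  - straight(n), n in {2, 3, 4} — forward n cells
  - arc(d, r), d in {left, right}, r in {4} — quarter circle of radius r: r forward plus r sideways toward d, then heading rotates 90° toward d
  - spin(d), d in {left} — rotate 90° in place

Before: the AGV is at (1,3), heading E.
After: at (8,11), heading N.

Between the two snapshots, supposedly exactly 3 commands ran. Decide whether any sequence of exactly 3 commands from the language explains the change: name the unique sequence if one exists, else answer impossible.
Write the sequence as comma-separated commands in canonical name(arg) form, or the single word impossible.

key: position moved to (8,11) AND the heading swung to N — translation plus rotation needed
begin: at (1,3), heading E
1. straight(3) → at (4,3), heading E
2. arc(left, 4) → at (8,7), heading N
3. straight(4) → at (8,11), heading N
no other 3-command option fits: unique.

straight(3), arc(left, 4), straight(4)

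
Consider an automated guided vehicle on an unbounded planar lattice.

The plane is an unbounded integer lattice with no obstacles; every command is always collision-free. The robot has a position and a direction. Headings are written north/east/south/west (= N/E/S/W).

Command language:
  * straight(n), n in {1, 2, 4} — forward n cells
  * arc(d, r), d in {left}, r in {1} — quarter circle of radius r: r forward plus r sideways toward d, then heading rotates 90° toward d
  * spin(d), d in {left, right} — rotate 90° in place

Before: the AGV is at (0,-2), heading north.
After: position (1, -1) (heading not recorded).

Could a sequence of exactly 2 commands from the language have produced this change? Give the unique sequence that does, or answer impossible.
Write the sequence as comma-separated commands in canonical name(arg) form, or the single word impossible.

key: running arc(left, 1) before spin(right) would end elsewhere — order is forced
t0: at (0,-2), heading north
1. spin(right) → at (0,-2), heading east
2. arc(left, 1) → at (1,-1), heading north
no other 2-command option fits: unique.

spin(right), arc(left, 1)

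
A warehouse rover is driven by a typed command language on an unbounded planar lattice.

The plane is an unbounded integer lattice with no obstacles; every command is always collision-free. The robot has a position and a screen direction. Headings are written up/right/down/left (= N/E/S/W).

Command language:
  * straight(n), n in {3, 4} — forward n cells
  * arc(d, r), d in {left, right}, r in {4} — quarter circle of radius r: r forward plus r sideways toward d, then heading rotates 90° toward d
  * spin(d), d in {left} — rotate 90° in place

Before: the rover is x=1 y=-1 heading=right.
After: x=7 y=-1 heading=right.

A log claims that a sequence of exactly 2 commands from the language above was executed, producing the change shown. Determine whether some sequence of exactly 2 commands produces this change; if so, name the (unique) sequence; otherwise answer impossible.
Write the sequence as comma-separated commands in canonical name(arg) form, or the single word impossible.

key: heading stays E — no command in the sequence turns
t0: x=1 y=-1 heading=right
step 1 (straight(3)): x=4 y=-1 heading=right
step 2 (straight(3)): x=7 y=-1 heading=right
all 25 alternatives checked — unique.

straight(3), straight(3)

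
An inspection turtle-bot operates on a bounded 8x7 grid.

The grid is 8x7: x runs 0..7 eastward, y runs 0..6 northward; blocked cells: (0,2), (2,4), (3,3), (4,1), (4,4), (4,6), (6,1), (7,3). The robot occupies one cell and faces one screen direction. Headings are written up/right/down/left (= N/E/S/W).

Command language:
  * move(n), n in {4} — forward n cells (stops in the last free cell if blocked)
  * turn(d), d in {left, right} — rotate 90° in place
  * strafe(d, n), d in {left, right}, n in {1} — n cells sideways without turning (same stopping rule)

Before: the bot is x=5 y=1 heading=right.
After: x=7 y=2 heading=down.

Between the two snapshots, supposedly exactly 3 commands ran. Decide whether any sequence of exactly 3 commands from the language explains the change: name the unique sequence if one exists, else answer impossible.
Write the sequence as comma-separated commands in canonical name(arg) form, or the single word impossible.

strafe(left, 1), move(4), turn(right)

key: running turn(right) before strafe(left, 1) would end elsewhere — order is forced
begin: x=5 y=1 heading=right
t=1 strafe(left, 1) ⇒ x=5 y=2 heading=right
t=2 move(4) ⇒ x=7 y=2 heading=right
t=3 turn(right) ⇒ x=7 y=2 heading=down
all 125 alternatives checked — unique.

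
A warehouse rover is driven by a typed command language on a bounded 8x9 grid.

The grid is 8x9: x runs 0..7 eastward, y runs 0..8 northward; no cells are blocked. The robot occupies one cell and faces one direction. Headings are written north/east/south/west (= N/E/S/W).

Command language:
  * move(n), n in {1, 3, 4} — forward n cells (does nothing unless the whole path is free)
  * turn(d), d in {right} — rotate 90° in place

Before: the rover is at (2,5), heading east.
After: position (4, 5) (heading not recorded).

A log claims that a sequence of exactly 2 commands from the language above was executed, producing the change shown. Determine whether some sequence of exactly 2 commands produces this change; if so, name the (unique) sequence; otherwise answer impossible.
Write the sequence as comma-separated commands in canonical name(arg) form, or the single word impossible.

move(1), move(1)

initial: at (2,5), heading east
step 1 (move(1)): at (3,5), heading east
step 2 (move(1)): at (4,5), heading east
all 16 alternatives checked — unique.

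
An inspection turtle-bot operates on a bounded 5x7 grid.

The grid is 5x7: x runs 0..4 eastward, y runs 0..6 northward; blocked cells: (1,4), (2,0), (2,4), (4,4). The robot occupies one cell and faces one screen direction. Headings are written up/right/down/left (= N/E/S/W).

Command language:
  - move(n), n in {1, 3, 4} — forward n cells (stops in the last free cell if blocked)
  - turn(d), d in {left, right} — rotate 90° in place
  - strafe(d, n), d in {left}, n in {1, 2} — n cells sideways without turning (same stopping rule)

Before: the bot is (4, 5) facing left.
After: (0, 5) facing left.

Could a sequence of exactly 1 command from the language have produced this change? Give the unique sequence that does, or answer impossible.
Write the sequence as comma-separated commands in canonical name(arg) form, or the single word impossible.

key: heading stays W — the single command does not turn
from: (4, 5) facing left
t=1 move(4) ⇒ (0, 5) facing left
uniquely the one of 7 1-step routes that fits.

move(4)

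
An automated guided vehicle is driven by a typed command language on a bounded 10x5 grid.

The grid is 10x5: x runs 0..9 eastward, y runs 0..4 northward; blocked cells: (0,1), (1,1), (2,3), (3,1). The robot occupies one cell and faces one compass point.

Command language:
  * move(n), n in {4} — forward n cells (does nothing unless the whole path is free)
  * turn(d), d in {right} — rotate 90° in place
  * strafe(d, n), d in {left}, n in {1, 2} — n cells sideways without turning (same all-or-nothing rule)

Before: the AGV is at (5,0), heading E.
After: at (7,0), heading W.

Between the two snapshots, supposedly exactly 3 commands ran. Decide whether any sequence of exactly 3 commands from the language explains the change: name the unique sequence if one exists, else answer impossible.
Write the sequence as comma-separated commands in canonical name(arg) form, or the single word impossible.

turn(right), strafe(left, 2), turn(right)

key: position moved to (7,0) AND the heading swung to W — translation plus rotation needed
initial: at (5,0), heading E
t=1 turn(right) ⇒ at (5,0), heading S
t=2 strafe(left, 2) ⇒ at (7,0), heading S
t=3 turn(right) ⇒ at (7,0), heading W
no rival 3-sequence matches.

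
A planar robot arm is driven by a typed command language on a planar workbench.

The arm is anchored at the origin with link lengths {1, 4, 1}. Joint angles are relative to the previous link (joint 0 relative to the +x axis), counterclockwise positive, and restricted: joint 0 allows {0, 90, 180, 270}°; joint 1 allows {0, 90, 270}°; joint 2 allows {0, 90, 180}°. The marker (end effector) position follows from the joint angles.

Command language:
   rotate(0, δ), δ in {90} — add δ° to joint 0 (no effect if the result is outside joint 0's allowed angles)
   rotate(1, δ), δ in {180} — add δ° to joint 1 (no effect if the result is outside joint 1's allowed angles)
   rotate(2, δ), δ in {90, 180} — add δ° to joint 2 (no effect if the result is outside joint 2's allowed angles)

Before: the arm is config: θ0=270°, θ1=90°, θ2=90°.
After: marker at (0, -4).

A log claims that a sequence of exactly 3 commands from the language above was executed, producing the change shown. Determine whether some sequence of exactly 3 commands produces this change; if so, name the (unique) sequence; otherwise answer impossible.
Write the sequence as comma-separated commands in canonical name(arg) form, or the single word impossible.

rotate(0, 90), rotate(0, 90), rotate(0, 90)

start: config: θ0=270°, θ1=90°, θ2=90°
step 1 (rotate(0, 90)): config: θ0=0°, θ1=90°, θ2=90°
step 2 (rotate(0, 90)): config: θ0=90°, θ1=90°, θ2=90°
step 3 (rotate(0, 90)): config: θ0=180°, θ1=90°, θ2=90°
no other 3-command option fits: unique.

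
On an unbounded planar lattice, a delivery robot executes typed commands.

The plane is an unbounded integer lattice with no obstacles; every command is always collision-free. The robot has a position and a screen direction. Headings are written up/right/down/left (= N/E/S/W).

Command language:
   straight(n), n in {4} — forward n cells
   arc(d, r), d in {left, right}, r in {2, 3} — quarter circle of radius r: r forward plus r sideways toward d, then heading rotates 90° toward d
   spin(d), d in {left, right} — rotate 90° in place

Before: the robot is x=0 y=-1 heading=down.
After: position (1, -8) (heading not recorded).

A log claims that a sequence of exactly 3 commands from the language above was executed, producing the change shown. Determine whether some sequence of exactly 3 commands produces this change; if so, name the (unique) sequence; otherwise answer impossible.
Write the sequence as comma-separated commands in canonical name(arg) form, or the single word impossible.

key: running arc(right, 3) before arc(left, 2) would end elsewhere — order is forced
from: x=0 y=-1 heading=down
t=1 arc(left, 2) ⇒ x=2 y=-3 heading=right
t=2 arc(right, 2) ⇒ x=4 y=-5 heading=down
t=3 arc(right, 3) ⇒ x=1 y=-8 heading=left
no other 3-command option fits: unique.

arc(left, 2), arc(right, 2), arc(right, 3)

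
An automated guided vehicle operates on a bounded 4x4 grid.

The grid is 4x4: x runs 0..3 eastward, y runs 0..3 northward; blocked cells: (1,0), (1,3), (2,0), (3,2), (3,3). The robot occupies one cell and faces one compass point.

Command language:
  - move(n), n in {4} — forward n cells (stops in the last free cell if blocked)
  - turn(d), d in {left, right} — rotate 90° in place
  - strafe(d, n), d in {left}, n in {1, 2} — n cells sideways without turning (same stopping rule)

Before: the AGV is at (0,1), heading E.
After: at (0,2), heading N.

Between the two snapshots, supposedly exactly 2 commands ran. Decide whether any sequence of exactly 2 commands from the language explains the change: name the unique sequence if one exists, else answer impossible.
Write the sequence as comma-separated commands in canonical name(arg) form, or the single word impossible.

strafe(left, 1), turn(left)

key: running turn(left) before strafe(left, 1) would end elsewhere — order is forced
from: at (0,1), heading E
[1] after strafe(left, 1): at (0,2), heading E
[2] after turn(left): at (0,2), heading N
no other 2-command option fits: unique.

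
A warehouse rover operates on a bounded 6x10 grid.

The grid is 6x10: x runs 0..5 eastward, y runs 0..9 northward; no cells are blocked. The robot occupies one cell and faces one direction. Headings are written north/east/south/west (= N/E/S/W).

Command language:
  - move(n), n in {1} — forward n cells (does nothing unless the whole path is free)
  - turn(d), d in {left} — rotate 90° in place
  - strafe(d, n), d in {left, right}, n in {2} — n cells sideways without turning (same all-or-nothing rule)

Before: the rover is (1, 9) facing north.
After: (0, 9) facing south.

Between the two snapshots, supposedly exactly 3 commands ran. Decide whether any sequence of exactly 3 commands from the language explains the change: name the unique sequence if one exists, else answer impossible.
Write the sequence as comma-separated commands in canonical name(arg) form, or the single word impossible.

turn(left), move(1), turn(left)

key: position moved to (0,9) AND the heading swung to S — translation plus rotation needed
start: (1, 9) facing north
t=1 turn(left) ⇒ (1, 9) facing west
t=2 move(1) ⇒ (0, 9) facing west
t=3 turn(left) ⇒ (0, 9) facing south
no rival 3-sequence matches.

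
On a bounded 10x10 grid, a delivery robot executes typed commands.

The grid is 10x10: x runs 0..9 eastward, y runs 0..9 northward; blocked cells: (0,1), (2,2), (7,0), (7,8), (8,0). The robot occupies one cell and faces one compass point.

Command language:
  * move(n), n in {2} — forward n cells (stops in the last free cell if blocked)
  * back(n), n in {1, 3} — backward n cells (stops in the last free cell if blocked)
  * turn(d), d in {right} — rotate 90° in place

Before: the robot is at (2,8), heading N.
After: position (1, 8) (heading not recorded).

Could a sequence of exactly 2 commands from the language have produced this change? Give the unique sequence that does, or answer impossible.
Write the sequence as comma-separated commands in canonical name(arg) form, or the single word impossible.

key: order matters: swapping turn(right) and back(1) lands elsewhere
begin: at (2,8), heading N
step 1 (turn(right)): at (2,8), heading E
step 2 (back(1)): at (1,8), heading E
uniquely the one of 16 2-step routes that fits.

turn(right), back(1)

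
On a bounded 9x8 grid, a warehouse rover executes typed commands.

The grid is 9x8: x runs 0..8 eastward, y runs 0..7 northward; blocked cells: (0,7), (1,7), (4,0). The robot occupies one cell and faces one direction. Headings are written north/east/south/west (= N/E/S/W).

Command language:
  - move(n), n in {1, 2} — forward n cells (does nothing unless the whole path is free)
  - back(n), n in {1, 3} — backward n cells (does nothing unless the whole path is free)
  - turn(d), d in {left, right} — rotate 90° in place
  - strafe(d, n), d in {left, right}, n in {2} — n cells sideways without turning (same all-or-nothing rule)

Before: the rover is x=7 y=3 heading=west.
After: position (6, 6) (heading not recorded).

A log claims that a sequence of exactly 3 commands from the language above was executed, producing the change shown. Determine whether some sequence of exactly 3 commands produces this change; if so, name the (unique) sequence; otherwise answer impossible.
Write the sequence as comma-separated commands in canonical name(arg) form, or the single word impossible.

move(1), turn(left), back(3)

key: order matters: swapping move(1) and back(3) lands elsewhere
begin: x=7 y=3 heading=west
step 1 (move(1)): x=6 y=3 heading=west
step 2 (turn(left)): x=6 y=3 heading=south
step 3 (back(3)): x=6 y=6 heading=south
uniquely the one of 512 3-step routes that fits.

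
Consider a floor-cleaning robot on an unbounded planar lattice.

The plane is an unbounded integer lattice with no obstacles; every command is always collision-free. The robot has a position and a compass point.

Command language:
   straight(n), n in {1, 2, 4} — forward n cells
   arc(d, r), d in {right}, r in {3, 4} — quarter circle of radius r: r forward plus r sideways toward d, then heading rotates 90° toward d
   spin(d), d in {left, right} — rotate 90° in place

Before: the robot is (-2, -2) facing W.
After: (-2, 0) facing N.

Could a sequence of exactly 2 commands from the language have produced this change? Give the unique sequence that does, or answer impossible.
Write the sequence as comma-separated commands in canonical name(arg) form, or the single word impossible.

key: position moved to (-2,0) AND the heading swung to N — translation plus rotation needed
from: (-2, -2) facing W
step 1 (spin(right)): (-2, -2) facing N
step 2 (straight(2)): (-2, 0) facing N
no rival 2-sequence matches.

spin(right), straight(2)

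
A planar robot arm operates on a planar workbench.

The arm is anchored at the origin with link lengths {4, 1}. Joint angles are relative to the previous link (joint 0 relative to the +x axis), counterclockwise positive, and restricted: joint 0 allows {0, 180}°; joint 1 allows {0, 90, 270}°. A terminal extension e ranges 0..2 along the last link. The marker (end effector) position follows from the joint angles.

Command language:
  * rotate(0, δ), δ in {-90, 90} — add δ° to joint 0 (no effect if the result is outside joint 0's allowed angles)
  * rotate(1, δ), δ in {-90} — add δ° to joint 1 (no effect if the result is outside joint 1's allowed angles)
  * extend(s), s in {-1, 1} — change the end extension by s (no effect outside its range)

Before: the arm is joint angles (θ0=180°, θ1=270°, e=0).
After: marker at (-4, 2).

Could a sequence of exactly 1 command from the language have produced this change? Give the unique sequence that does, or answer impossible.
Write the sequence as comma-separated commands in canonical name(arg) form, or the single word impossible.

extend(1)

start: joint angles (θ0=180°, θ1=270°, e=0)
step 1 (extend(1)): joint angles (θ0=180°, θ1=270°, e=1)
uniquely the one of 5 1-step routes that fits.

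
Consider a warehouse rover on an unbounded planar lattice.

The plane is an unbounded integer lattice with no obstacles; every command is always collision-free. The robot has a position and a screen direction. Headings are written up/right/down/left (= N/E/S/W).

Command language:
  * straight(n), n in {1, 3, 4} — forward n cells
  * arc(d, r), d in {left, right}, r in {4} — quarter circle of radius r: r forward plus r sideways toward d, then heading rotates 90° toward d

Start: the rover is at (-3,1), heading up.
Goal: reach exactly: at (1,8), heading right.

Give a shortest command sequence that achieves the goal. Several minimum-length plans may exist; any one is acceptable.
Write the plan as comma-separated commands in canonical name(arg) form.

begin: at (-3,1), heading up
1. straight(3) → at (-3,4), heading up
2. arc(right, 4) → at (1,8), heading right
no 1-step plan works, so 2 is optimal.

straight(3), arc(right, 4)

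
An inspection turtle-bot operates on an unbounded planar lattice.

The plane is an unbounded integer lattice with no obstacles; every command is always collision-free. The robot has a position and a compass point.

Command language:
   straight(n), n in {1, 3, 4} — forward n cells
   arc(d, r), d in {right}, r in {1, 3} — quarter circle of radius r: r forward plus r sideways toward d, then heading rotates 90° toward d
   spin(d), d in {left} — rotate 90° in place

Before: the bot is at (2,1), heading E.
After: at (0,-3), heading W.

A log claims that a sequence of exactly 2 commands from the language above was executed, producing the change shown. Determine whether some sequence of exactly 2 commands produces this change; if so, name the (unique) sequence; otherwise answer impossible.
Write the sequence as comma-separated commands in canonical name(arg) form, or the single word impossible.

key: position moved to (0,-3) AND the heading swung to W — translation plus rotation needed
initial: at (2,1), heading E
1. arc(right, 1) → at (3,0), heading S
2. arc(right, 3) → at (0,-3), heading W
all 36 alternatives checked — unique.

arc(right, 1), arc(right, 3)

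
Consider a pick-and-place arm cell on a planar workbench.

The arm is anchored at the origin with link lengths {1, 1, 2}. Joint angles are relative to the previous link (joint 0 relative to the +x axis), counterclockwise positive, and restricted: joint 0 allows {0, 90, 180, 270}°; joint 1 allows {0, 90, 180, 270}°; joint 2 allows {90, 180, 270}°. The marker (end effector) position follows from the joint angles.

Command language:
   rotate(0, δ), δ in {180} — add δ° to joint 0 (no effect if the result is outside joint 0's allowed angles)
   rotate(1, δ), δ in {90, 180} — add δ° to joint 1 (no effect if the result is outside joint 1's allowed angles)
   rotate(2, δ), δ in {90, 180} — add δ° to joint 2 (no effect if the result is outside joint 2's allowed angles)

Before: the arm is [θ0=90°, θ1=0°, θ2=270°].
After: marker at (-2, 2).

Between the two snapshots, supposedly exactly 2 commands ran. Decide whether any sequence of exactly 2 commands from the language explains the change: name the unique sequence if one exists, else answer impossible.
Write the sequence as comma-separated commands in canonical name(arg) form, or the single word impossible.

rotate(2, 90), rotate(2, 180)

key: order matters: swapping rotate(2, 90) and rotate(2, 180) lands elsewhere
t0: [θ0=90°, θ1=0°, θ2=270°]
t=1 rotate(2, 90) ⇒ [θ0=90°, θ1=0°, θ2=270°]
t=2 rotate(2, 180) ⇒ [θ0=90°, θ1=0°, θ2=90°]
uniquely the one of 25 2-step routes that fits.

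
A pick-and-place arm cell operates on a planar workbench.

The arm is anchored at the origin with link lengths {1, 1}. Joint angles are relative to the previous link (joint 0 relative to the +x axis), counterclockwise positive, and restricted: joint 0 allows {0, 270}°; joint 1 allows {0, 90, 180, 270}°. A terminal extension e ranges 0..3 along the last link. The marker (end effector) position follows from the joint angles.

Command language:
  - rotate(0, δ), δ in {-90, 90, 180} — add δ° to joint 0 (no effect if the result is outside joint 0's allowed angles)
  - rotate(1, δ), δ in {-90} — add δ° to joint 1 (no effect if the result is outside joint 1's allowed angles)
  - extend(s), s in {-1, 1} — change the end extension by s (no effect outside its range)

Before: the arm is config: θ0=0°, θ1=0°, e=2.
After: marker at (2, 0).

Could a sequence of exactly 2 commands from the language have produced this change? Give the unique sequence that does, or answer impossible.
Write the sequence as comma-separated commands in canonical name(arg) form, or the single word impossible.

extend(-1), extend(-1)

initial: config: θ0=0°, θ1=0°, e=2
1. extend(-1) → config: θ0=0°, θ1=0°, e=1
2. extend(-1) → config: θ0=0°, θ1=0°, e=0
all 36 alternatives checked — unique.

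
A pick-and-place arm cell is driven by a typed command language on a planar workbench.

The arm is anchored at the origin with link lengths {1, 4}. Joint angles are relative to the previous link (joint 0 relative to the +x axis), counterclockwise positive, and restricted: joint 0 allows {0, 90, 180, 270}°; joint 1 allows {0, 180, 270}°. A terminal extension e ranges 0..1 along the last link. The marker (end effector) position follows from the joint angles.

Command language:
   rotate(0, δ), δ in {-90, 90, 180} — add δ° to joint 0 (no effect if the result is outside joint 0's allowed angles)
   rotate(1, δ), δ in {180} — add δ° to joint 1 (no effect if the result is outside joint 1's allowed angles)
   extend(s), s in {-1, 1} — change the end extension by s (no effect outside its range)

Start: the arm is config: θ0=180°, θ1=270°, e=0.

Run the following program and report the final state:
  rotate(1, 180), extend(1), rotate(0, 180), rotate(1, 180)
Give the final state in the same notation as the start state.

config: θ0=0°, θ1=270°, e=1

begin: config: θ0=180°, θ1=270°, e=0
t=1 rotate(1, 180) ⇒ config: θ0=180°, θ1=270°, e=0
t=2 extend(1) ⇒ config: θ0=180°, θ1=270°, e=1
t=3 rotate(0, 180) ⇒ config: θ0=0°, θ1=270°, e=1
t=4 rotate(1, 180) ⇒ config: θ0=0°, θ1=270°, e=1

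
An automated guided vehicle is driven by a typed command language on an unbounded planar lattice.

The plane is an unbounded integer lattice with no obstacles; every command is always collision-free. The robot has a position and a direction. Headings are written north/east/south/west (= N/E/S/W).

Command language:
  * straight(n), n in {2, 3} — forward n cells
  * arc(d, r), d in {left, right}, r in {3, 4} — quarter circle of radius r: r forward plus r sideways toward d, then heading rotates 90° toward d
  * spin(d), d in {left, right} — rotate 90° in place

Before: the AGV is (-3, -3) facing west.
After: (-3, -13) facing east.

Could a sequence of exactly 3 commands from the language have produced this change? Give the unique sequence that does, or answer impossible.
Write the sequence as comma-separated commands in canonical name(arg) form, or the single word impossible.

arc(left, 4), straight(2), arc(left, 4)

key: cell and facing (now E) both changed — the 3 commands mix motion and turning
t0: (-3, -3) facing west
t=1 arc(left, 4) ⇒ (-7, -7) facing south
t=2 straight(2) ⇒ (-7, -9) facing south
t=3 arc(left, 4) ⇒ (-3, -13) facing east
no other 3-command option fits: unique.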